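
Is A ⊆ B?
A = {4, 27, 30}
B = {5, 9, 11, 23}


A ⊆ B means every element of A is in B.
Elements in A not in B: {4, 27, 30}
So A ⊄ B.

No, A ⊄ B


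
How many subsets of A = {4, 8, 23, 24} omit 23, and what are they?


A subset of A that omits 23 is a subset of A \ {23}, so there are 2^(n-1) = 2^3 = 8 of them.
Subsets excluding 23: ∅, {4}, {8}, {24}, {4, 8}, {4, 24}, {8, 24}, {4, 8, 24}

Subsets excluding 23 (8 total): ∅, {4}, {8}, {24}, {4, 8}, {4, 24}, {8, 24}, {4, 8, 24}


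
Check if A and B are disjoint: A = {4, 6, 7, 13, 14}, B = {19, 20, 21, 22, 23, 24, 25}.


Disjoint means A ∩ B = ∅.
A ∩ B = ∅
A ∩ B = ∅, so A and B are disjoint.

Yes, A and B are disjoint


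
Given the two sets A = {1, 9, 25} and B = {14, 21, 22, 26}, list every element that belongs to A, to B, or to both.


A ∪ B = all elements in A or B (or both)
A = {1, 9, 25}
B = {14, 21, 22, 26}
A ∪ B = {1, 9, 14, 21, 22, 25, 26}

A ∪ B = {1, 9, 14, 21, 22, 25, 26}


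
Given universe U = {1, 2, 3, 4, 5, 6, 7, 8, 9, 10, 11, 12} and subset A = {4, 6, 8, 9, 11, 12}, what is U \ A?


Aᶜ = U \ A = elements in U but not in A
U = {1, 2, 3, 4, 5, 6, 7, 8, 9, 10, 11, 12}
A = {4, 6, 8, 9, 11, 12}
Aᶜ = {1, 2, 3, 5, 7, 10}

Aᶜ = {1, 2, 3, 5, 7, 10}


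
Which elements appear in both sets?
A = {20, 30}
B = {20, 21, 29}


A ∩ B = elements in both A and B
A = {20, 30}
B = {20, 21, 29}
A ∩ B = {20}

A ∩ B = {20}


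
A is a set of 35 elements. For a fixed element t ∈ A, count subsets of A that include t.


Subsets of A containing t correspond to subsets of A \ {t}, which has 34 elements.
Count = 2^(n-1) = 2^34
= 17179869184

Number of subsets containing t = 17179869184


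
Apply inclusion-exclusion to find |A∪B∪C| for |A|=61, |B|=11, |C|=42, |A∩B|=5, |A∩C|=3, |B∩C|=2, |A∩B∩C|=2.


|A∪B∪C| = |A|+|B|+|C| - |A∩B|-|A∩C|-|B∩C| + |A∩B∩C|
= 61+11+42 - 5-3-2 + 2
= 114 - 10 + 2
= 106

|A ∪ B ∪ C| = 106


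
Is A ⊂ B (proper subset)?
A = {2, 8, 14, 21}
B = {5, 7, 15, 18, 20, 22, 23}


A ⊂ B requires: A ⊆ B AND A ≠ B.
A ⊆ B? No
A ⊄ B, so A is not a proper subset.

No, A is not a proper subset of B


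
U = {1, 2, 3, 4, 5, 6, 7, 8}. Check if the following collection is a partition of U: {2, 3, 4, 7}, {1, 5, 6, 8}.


A partition requires: (1) non-empty parts, (2) pairwise disjoint, (3) union = U
Parts: {2, 3, 4, 7}, {1, 5, 6, 8}
Union of parts: {1, 2, 3, 4, 5, 6, 7, 8}
U = {1, 2, 3, 4, 5, 6, 7, 8}
All non-empty? True
Pairwise disjoint? True
Covers U? True

Yes, valid partition


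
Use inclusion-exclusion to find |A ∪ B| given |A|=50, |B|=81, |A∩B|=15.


|A ∪ B| = |A| + |B| - |A ∩ B|
= 50 + 81 - 15
= 116

|A ∪ B| = 116


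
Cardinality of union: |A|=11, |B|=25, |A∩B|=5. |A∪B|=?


|A ∪ B| = |A| + |B| - |A ∩ B|
= 11 + 25 - 5
= 31

|A ∪ B| = 31


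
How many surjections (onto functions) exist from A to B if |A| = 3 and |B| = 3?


n = |A| = 3, k = |B| = 3. Surjections via inclusion-exclusion:
S(n,k) = Σ(-1)^i × C(k,i) × (k-i)^n, i=0 to k
i=0: (-1)^0×C(3,0)×3^3 = 27
i=1: (-1)^1×C(3,1)×2^3 = -24
i=2: (-1)^2×C(3,2)×1^3 = 3
i=3: (-1)^3×C(3,3)×0^3 = 0
Total = 6

Number of surjections = 6


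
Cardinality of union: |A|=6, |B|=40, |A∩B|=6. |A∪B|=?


|A ∪ B| = |A| + |B| - |A ∩ B|
= 6 + 40 - 6
= 40

|A ∪ B| = 40


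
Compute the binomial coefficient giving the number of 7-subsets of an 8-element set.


C(n,k) = n! / (k!(n-k)!)
C(8,7) = 8! / (7!1!)
= 8

C(8,7) = 8


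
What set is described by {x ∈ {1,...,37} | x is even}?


Checking each candidate:
Condition: even numbers in {1,...,37}
Result = {2, 4, 6, 8, 10, 12, 14, 16, 18, 20, 22, 24, 26, 28, 30, 32, 34, 36}

{2, 4, 6, 8, 10, 12, 14, 16, 18, 20, 22, 24, 26, 28, 30, 32, 34, 36}


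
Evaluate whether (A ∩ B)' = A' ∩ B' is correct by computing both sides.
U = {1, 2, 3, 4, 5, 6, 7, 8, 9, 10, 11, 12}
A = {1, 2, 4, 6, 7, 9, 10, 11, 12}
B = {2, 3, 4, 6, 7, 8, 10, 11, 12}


LHS: A ∩ B = {2, 4, 6, 7, 10, 11, 12}
(A ∩ B)' = U \ (A ∩ B) = {1, 3, 5, 8, 9}
A' = {3, 5, 8}, B' = {1, 5, 9}
Claimed RHS: A' ∩ B' = {5}
Identity is INVALID: LHS = {1, 3, 5, 8, 9} but the RHS claimed here equals {5}. The correct form is (A ∩ B)' = A' ∪ B'.

Identity is invalid: (A ∩ B)' = {1, 3, 5, 8, 9} but A' ∩ B' = {5}. The correct De Morgan law is (A ∩ B)' = A' ∪ B'.


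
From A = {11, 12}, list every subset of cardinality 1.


|A| = 2, so A has C(2,1) = 2 subsets of size 1.
Enumerate by choosing 1 elements from A at a time:
{11}, {12}

1-element subsets (2 total): {11}, {12}


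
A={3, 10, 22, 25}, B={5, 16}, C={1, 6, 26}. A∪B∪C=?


A ∪ B = {3, 5, 10, 16, 22, 25}
(A ∪ B) ∪ C = {1, 3, 5, 6, 10, 16, 22, 25, 26}

A ∪ B ∪ C = {1, 3, 5, 6, 10, 16, 22, 25, 26}


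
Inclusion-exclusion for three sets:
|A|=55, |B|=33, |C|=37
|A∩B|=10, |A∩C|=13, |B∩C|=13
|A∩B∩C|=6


|A∪B∪C| = |A|+|B|+|C| - |A∩B|-|A∩C|-|B∩C| + |A∩B∩C|
= 55+33+37 - 10-13-13 + 6
= 125 - 36 + 6
= 95

|A ∪ B ∪ C| = 95


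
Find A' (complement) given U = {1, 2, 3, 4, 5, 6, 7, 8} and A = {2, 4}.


Aᶜ = U \ A = elements in U but not in A
U = {1, 2, 3, 4, 5, 6, 7, 8}
A = {2, 4}
Aᶜ = {1, 3, 5, 6, 7, 8}

Aᶜ = {1, 3, 5, 6, 7, 8}


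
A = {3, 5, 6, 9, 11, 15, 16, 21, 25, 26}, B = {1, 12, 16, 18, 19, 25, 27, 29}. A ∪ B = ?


A ∪ B = all elements in A or B (or both)
A = {3, 5, 6, 9, 11, 15, 16, 21, 25, 26}
B = {1, 12, 16, 18, 19, 25, 27, 29}
A ∪ B = {1, 3, 5, 6, 9, 11, 12, 15, 16, 18, 19, 21, 25, 26, 27, 29}

A ∪ B = {1, 3, 5, 6, 9, 11, 12, 15, 16, 18, 19, 21, 25, 26, 27, 29}


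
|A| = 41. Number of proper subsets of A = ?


Total subsets = 2^n = 2^41 = 2199023255552
Proper subsets exclude the set itself: 2^n - 1
= 2199023255552 - 1
= 2199023255551

Number of proper subsets = 2199023255551


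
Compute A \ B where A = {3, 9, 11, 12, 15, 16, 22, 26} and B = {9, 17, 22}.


A \ B = elements in A but not in B
A = {3, 9, 11, 12, 15, 16, 22, 26}
B = {9, 17, 22}
Remove from A any elements in B
A \ B = {3, 11, 12, 15, 16, 26}

A \ B = {3, 11, 12, 15, 16, 26}


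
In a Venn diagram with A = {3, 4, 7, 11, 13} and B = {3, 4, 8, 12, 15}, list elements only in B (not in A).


A = {3, 4, 7, 11, 13}
B = {3, 4, 8, 12, 15}
Region: only in B (not in A)
Elements: {8, 12, 15}

Elements only in B (not in A): {8, 12, 15}


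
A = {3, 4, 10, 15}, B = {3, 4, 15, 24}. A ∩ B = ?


A ∩ B = elements in both A and B
A = {3, 4, 10, 15}
B = {3, 4, 15, 24}
A ∩ B = {3, 4, 15}

A ∩ B = {3, 4, 15}


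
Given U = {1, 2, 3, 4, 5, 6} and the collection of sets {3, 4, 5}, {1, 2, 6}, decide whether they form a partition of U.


A partition requires: (1) non-empty parts, (2) pairwise disjoint, (3) union = U
Parts: {3, 4, 5}, {1, 2, 6}
Union of parts: {1, 2, 3, 4, 5, 6}
U = {1, 2, 3, 4, 5, 6}
All non-empty? True
Pairwise disjoint? True
Covers U? True

Yes, valid partition


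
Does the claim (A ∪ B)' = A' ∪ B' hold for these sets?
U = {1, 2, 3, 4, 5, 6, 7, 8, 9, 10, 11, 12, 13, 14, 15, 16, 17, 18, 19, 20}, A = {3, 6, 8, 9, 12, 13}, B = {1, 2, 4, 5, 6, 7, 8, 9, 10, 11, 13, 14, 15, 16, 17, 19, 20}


LHS: A ∪ B = {1, 2, 3, 4, 5, 6, 7, 8, 9, 10, 11, 12, 13, 14, 15, 16, 17, 19, 20}
(A ∪ B)' = U \ (A ∪ B) = {18}
A' = {1, 2, 4, 5, 7, 10, 11, 14, 15, 16, 17, 18, 19, 20}, B' = {3, 12, 18}
Claimed RHS: A' ∪ B' = {1, 2, 3, 4, 5, 7, 10, 11, 12, 14, 15, 16, 17, 18, 19, 20}
Identity is INVALID: LHS = {18} but the RHS claimed here equals {1, 2, 3, 4, 5, 7, 10, 11, 12, 14, 15, 16, 17, 18, 19, 20}. The correct form is (A ∪ B)' = A' ∩ B'.

Identity is invalid: (A ∪ B)' = {18} but A' ∪ B' = {1, 2, 3, 4, 5, 7, 10, 11, 12, 14, 15, 16, 17, 18, 19, 20}. The correct De Morgan law is (A ∪ B)' = A' ∩ B'.


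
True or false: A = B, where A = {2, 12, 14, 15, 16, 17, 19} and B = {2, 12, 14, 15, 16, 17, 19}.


Two sets are equal iff they have exactly the same elements.
A = {2, 12, 14, 15, 16, 17, 19}
B = {2, 12, 14, 15, 16, 17, 19}
Same elements → A = B

Yes, A = B


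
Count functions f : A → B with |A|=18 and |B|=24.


Each of |A| = 18 inputs maps to any of |B| = 24 outputs.
# functions = |B|^|A| = 24^18
= 6979147079584381377970176

Number of functions = 6979147079584381377970176


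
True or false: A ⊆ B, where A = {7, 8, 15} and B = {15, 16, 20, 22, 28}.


A ⊆ B means every element of A is in B.
Elements in A not in B: {7, 8}
So A ⊄ B.

No, A ⊄ B


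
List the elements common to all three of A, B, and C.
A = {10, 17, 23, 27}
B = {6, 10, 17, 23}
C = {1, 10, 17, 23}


A ∩ B = {10, 17, 23}
(A ∩ B) ∩ C = {10, 17, 23}

A ∩ B ∩ C = {10, 17, 23}


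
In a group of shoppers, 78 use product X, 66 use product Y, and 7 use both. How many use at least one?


|A ∪ B| = |A| + |B| - |A ∩ B|
= 78 + 66 - 7
= 137

|A ∪ B| = 137


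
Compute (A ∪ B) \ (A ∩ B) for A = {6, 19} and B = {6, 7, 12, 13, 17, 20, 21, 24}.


A △ B = (A \ B) ∪ (B \ A) = elements in exactly one of A or B
A \ B = {19}
B \ A = {7, 12, 13, 17, 20, 21, 24}
A △ B = {7, 12, 13, 17, 19, 20, 21, 24}

A △ B = {7, 12, 13, 17, 19, 20, 21, 24}


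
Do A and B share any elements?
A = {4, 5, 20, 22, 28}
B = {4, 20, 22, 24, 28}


Disjoint means A ∩ B = ∅.
A ∩ B = {4, 20, 22, 28}
A ∩ B ≠ ∅, so A and B are NOT disjoint.

Yes — A and B share the element(s) of A ∩ B = {4, 20, 22, 28}, so they are not disjoint


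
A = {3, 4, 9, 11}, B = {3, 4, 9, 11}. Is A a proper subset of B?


A ⊂ B requires: A ⊆ B AND A ≠ B.
A ⊆ B? Yes
A = B? Yes
A = B, so A is not a PROPER subset.

No, A is not a proper subset of B


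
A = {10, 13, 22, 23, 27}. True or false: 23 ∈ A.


A = {10, 13, 22, 23, 27}
Checking if 23 is in A
23 is in A → True

23 ∈ A


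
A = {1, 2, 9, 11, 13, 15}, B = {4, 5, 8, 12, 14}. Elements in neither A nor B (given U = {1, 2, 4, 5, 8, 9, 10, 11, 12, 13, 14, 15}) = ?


A = {1, 2, 9, 11, 13, 15}
B = {4, 5, 8, 12, 14}
Region: in neither A nor B (given U = {1, 2, 4, 5, 8, 9, 10, 11, 12, 13, 14, 15})
Elements: {10}

Elements in neither A nor B (given U = {1, 2, 4, 5, 8, 9, 10, 11, 12, 13, 14, 15}): {10}


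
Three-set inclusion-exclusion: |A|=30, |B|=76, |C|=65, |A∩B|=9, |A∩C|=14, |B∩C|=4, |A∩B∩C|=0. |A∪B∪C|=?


|A∪B∪C| = |A|+|B|+|C| - |A∩B|-|A∩C|-|B∩C| + |A∩B∩C|
= 30+76+65 - 9-14-4 + 0
= 171 - 27 + 0
= 144

|A ∪ B ∪ C| = 144


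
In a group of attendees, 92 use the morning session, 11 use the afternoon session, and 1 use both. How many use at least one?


|A ∪ B| = |A| + |B| - |A ∩ B|
= 92 + 11 - 1
= 102

|A ∪ B| = 102


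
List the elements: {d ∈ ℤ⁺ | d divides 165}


Checking each candidate:
Condition: positive divisors of 165
Result = {1, 3, 5, 11, 15, 33, 55, 165}

{1, 3, 5, 11, 15, 33, 55, 165}


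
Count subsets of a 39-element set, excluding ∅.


Total subsets = 2^n = 2^39 = 549755813888
Non-empty subsets exclude the empty set: 2^n - 1
= 549755813888 - 1
= 549755813887

Number of non-empty subsets = 549755813887


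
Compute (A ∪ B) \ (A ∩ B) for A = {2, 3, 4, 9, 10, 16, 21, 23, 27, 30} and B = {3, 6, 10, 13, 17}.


A △ B = (A \ B) ∪ (B \ A) = elements in exactly one of A or B
A \ B = {2, 4, 9, 16, 21, 23, 27, 30}
B \ A = {6, 13, 17}
A △ B = {2, 4, 6, 9, 13, 16, 17, 21, 23, 27, 30}

A △ B = {2, 4, 6, 9, 13, 16, 17, 21, 23, 27, 30}


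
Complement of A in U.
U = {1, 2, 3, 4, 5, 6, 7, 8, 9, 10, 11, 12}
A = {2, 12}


Aᶜ = U \ A = elements in U but not in A
U = {1, 2, 3, 4, 5, 6, 7, 8, 9, 10, 11, 12}
A = {2, 12}
Aᶜ = {1, 3, 4, 5, 6, 7, 8, 9, 10, 11}

Aᶜ = {1, 3, 4, 5, 6, 7, 8, 9, 10, 11}


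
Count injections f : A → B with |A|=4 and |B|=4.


An injection sends each of |A| = 4 inputs to a distinct output in B.
# injections = |B|·(|B|-1)·…·(|B|-|A|+1) = 4! / (4 - 4)!
= 4 × 3 × 2 × 1
= 24

Number of injections = 24


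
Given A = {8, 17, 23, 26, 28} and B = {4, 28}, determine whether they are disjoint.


Disjoint means A ∩ B = ∅.
A ∩ B = {28}
A ∩ B ≠ ∅, so A and B are NOT disjoint.

No, A and B are not disjoint (A ∩ B = {28})


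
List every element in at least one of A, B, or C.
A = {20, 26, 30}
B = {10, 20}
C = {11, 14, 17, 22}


A ∪ B = {10, 20, 26, 30}
(A ∪ B) ∪ C = {10, 11, 14, 17, 20, 22, 26, 30}

A ∪ B ∪ C = {10, 11, 14, 17, 20, 22, 26, 30}


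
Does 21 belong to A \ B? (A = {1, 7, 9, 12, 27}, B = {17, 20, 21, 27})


A = {1, 7, 9, 12, 27}, B = {17, 20, 21, 27}
A \ B = elements in A but not in B
A \ B = {1, 7, 9, 12}
Checking if 21 ∈ A \ B
21 is not in A \ B → False

21 ∉ A \ B


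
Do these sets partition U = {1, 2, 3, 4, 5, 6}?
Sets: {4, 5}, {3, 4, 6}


A partition requires: (1) non-empty parts, (2) pairwise disjoint, (3) union = U
Parts: {4, 5}, {3, 4, 6}
Union of parts: {3, 4, 5, 6}
U = {1, 2, 3, 4, 5, 6}
All non-empty? True
Pairwise disjoint? False
Covers U? False

No, not a valid partition


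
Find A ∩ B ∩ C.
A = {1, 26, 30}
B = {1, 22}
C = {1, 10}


A ∩ B = {1}
(A ∩ B) ∩ C = {1}

A ∩ B ∩ C = {1}


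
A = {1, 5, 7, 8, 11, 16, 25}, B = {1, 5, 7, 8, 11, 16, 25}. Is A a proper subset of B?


A ⊂ B requires: A ⊆ B AND A ≠ B.
A ⊆ B? Yes
A = B? Yes
A = B, so A is not a PROPER subset.

No, A is not a proper subset of B


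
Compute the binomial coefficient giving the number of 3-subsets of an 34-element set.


C(n,k) = n! / (k!(n-k)!)
C(34,3) = 34! / (3!31!)
= 5984

C(34,3) = 5984


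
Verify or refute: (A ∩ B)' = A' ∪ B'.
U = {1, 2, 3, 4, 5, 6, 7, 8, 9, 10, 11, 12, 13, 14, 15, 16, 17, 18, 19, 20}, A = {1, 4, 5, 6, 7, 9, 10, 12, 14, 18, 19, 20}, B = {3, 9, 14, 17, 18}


LHS: A ∩ B = {9, 14, 18}
(A ∩ B)' = U \ (A ∩ B) = {1, 2, 3, 4, 5, 6, 7, 8, 10, 11, 12, 13, 15, 16, 17, 19, 20}
A' = {2, 3, 8, 11, 13, 15, 16, 17}, B' = {1, 2, 4, 5, 6, 7, 8, 10, 11, 12, 13, 15, 16, 19, 20}
Claimed RHS: A' ∪ B' = {1, 2, 3, 4, 5, 6, 7, 8, 10, 11, 12, 13, 15, 16, 17, 19, 20}
Identity is VALID: LHS = RHS = {1, 2, 3, 4, 5, 6, 7, 8, 10, 11, 12, 13, 15, 16, 17, 19, 20} ✓

Identity is valid. (A ∩ B)' = A' ∪ B' = {1, 2, 3, 4, 5, 6, 7, 8, 10, 11, 12, 13, 15, 16, 17, 19, 20}


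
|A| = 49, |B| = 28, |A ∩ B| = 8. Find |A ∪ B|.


|A ∪ B| = |A| + |B| - |A ∩ B|
= 49 + 28 - 8
= 69

|A ∪ B| = 69


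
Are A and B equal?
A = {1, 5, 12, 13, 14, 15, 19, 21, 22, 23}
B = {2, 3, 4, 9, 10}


Two sets are equal iff they have exactly the same elements.
A = {1, 5, 12, 13, 14, 15, 19, 21, 22, 23}
B = {2, 3, 4, 9, 10}
Differences: {1, 2, 3, 4, 5, 9, 10, 12, 13, 14, 15, 19, 21, 22, 23}
A ≠ B

No, A ≠ B


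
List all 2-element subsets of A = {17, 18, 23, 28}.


|A| = 4, so A has C(4,2) = 6 subsets of size 2.
Enumerate by choosing 2 elements from A at a time:
{17, 18}, {17, 23}, {17, 28}, {18, 23}, {18, 28}, {23, 28}

2-element subsets (6 total): {17, 18}, {17, 23}, {17, 28}, {18, 23}, {18, 28}, {23, 28}


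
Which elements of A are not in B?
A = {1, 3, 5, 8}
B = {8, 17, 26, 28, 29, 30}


A \ B = elements in A but not in B
A = {1, 3, 5, 8}
B = {8, 17, 26, 28, 29, 30}
Remove from A any elements in B
A \ B = {1, 3, 5}

A \ B = {1, 3, 5}


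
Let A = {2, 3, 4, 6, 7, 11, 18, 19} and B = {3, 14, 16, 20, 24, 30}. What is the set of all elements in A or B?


A ∪ B = all elements in A or B (or both)
A = {2, 3, 4, 6, 7, 11, 18, 19}
B = {3, 14, 16, 20, 24, 30}
A ∪ B = {2, 3, 4, 6, 7, 11, 14, 16, 18, 19, 20, 24, 30}

A ∪ B = {2, 3, 4, 6, 7, 11, 14, 16, 18, 19, 20, 24, 30}


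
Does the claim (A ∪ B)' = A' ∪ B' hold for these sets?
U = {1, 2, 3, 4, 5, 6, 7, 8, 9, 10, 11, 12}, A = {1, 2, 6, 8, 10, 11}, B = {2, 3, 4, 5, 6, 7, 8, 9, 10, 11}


LHS: A ∪ B = {1, 2, 3, 4, 5, 6, 7, 8, 9, 10, 11}
(A ∪ B)' = U \ (A ∪ B) = {12}
A' = {3, 4, 5, 7, 9, 12}, B' = {1, 12}
Claimed RHS: A' ∪ B' = {1, 3, 4, 5, 7, 9, 12}
Identity is INVALID: LHS = {12} but the RHS claimed here equals {1, 3, 4, 5, 7, 9, 12}. The correct form is (A ∪ B)' = A' ∩ B'.

Identity is invalid: (A ∪ B)' = {12} but A' ∪ B' = {1, 3, 4, 5, 7, 9, 12}. The correct De Morgan law is (A ∪ B)' = A' ∩ B'.


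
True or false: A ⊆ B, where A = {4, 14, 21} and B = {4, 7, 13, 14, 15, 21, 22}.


A ⊆ B means every element of A is in B.
All elements of A are in B.
So A ⊆ B.

Yes, A ⊆ B


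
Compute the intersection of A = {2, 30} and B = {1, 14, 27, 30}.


A ∩ B = elements in both A and B
A = {2, 30}
B = {1, 14, 27, 30}
A ∩ B = {30}

A ∩ B = {30}


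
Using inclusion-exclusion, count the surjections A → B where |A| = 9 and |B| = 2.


n = |A| = 9, k = |B| = 2. Surjections via inclusion-exclusion:
S(n,k) = Σ(-1)^i × C(k,i) × (k-i)^n, i=0 to k
i=0: (-1)^0×C(2,0)×2^9 = 512
i=1: (-1)^1×C(2,1)×1^9 = -2
i=2: (-1)^2×C(2,2)×0^9 = 0
Total = 510

Number of surjections = 510


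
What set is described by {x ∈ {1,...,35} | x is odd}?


Checking each candidate:
Condition: odd numbers in {1,...,35}
Result = {1, 3, 5, 7, 9, 11, 13, 15, 17, 19, 21, 23, 25, 27, 29, 31, 33, 35}

{1, 3, 5, 7, 9, 11, 13, 15, 17, 19, 21, 23, 25, 27, 29, 31, 33, 35}


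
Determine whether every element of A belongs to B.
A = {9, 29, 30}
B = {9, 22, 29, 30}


A ⊆ B means every element of A is in B.
All elements of A are in B.
So A ⊆ B.

Yes, A ⊆ B


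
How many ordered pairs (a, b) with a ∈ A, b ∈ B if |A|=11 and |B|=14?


|A × B| = |A| × |B|
= 11 × 14
= 154

|A × B| = 154


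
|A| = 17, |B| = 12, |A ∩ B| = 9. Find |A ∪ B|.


|A ∪ B| = |A| + |B| - |A ∩ B|
= 17 + 12 - 9
= 20

|A ∪ B| = 20


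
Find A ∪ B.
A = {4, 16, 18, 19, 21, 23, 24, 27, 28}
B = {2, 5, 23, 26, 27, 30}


A ∪ B = all elements in A or B (or both)
A = {4, 16, 18, 19, 21, 23, 24, 27, 28}
B = {2, 5, 23, 26, 27, 30}
A ∪ B = {2, 4, 5, 16, 18, 19, 21, 23, 24, 26, 27, 28, 30}

A ∪ B = {2, 4, 5, 16, 18, 19, 21, 23, 24, 26, 27, 28, 30}


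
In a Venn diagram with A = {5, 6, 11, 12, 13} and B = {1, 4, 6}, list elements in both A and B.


A = {5, 6, 11, 12, 13}
B = {1, 4, 6}
Region: in both A and B
Elements: {6}

Elements in both A and B: {6}


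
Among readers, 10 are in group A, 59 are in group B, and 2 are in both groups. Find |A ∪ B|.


|A ∪ B| = |A| + |B| - |A ∩ B|
= 10 + 59 - 2
= 67

|A ∪ B| = 67


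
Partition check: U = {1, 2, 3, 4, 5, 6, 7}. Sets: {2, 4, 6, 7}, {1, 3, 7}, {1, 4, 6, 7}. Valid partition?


A partition requires: (1) non-empty parts, (2) pairwise disjoint, (3) union = U
Parts: {2, 4, 6, 7}, {1, 3, 7}, {1, 4, 6, 7}
Union of parts: {1, 2, 3, 4, 6, 7}
U = {1, 2, 3, 4, 5, 6, 7}
All non-empty? True
Pairwise disjoint? False
Covers U? False

No, not a valid partition


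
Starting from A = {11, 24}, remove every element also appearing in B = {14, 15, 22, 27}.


A \ B = elements in A but not in B
A = {11, 24}
B = {14, 15, 22, 27}
Remove from A any elements in B
A \ B = {11, 24}

A \ B = {11, 24}


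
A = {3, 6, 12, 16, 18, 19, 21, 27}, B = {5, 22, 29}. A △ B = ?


A △ B = (A \ B) ∪ (B \ A) = elements in exactly one of A or B
A \ B = {3, 6, 12, 16, 18, 19, 21, 27}
B \ A = {5, 22, 29}
A △ B = {3, 5, 6, 12, 16, 18, 19, 21, 22, 27, 29}

A △ B = {3, 5, 6, 12, 16, 18, 19, 21, 22, 27, 29}


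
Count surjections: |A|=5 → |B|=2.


n = |A| = 5, k = |B| = 2. Surjections via inclusion-exclusion:
S(n,k) = Σ(-1)^i × C(k,i) × (k-i)^n, i=0 to k
i=0: (-1)^0×C(2,0)×2^5 = 32
i=1: (-1)^1×C(2,1)×1^5 = -2
i=2: (-1)^2×C(2,2)×0^5 = 0
Total = 30

Number of surjections = 30


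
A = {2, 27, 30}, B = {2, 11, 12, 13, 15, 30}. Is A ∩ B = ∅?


Disjoint means A ∩ B = ∅.
A ∩ B = {2, 30}
A ∩ B ≠ ∅, so A and B are NOT disjoint.

No, A and B are not disjoint (A ∩ B = {2, 30})


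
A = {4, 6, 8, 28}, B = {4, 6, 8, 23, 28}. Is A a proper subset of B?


A ⊂ B requires: A ⊆ B AND A ≠ B.
A ⊆ B? Yes
A = B? No
A ⊂ B: Yes (A is a proper subset of B)

Yes, A ⊂ B


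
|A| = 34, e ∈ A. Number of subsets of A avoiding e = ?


Subsets of A avoiding e are subsets of A \ {e}, which has 33 elements.
Count = 2^(n-1) = 2^33
= 8589934592

Number of subsets avoiding e = 8589934592


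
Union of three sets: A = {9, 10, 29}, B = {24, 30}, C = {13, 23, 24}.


A ∪ B = {9, 10, 24, 29, 30}
(A ∪ B) ∪ C = {9, 10, 13, 23, 24, 29, 30}

A ∪ B ∪ C = {9, 10, 13, 23, 24, 29, 30}


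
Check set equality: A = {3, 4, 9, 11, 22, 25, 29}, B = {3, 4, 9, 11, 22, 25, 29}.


Two sets are equal iff they have exactly the same elements.
A = {3, 4, 9, 11, 22, 25, 29}
B = {3, 4, 9, 11, 22, 25, 29}
Same elements → A = B

Yes, A = B


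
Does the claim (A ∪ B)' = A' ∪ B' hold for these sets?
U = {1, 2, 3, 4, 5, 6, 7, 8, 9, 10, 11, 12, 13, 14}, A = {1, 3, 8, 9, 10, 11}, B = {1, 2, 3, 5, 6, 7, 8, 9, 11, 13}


LHS: A ∪ B = {1, 2, 3, 5, 6, 7, 8, 9, 10, 11, 13}
(A ∪ B)' = U \ (A ∪ B) = {4, 12, 14}
A' = {2, 4, 5, 6, 7, 12, 13, 14}, B' = {4, 10, 12, 14}
Claimed RHS: A' ∪ B' = {2, 4, 5, 6, 7, 10, 12, 13, 14}
Identity is INVALID: LHS = {4, 12, 14} but the RHS claimed here equals {2, 4, 5, 6, 7, 10, 12, 13, 14}. The correct form is (A ∪ B)' = A' ∩ B'.

Identity is invalid: (A ∪ B)' = {4, 12, 14} but A' ∪ B' = {2, 4, 5, 6, 7, 10, 12, 13, 14}. The correct De Morgan law is (A ∪ B)' = A' ∩ B'.


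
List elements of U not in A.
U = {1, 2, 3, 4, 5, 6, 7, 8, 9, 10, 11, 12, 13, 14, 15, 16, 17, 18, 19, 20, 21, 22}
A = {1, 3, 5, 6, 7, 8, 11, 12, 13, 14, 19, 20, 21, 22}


Aᶜ = U \ A = elements in U but not in A
U = {1, 2, 3, 4, 5, 6, 7, 8, 9, 10, 11, 12, 13, 14, 15, 16, 17, 18, 19, 20, 21, 22}
A = {1, 3, 5, 6, 7, 8, 11, 12, 13, 14, 19, 20, 21, 22}
Aᶜ = {2, 4, 9, 10, 15, 16, 17, 18}

Aᶜ = {2, 4, 9, 10, 15, 16, 17, 18}


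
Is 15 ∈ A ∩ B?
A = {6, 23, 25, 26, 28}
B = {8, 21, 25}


A = {6, 23, 25, 26, 28}, B = {8, 21, 25}
A ∩ B = elements in both A and B
A ∩ B = {25}
Checking if 15 ∈ A ∩ B
15 is not in A ∩ B → False

15 ∉ A ∩ B


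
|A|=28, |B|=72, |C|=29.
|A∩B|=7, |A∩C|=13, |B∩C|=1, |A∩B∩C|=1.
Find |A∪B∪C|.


|A∪B∪C| = |A|+|B|+|C| - |A∩B|-|A∩C|-|B∩C| + |A∩B∩C|
= 28+72+29 - 7-13-1 + 1
= 129 - 21 + 1
= 109

|A ∪ B ∪ C| = 109


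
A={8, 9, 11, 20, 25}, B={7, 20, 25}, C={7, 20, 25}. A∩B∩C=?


A ∩ B = {20, 25}
(A ∩ B) ∩ C = {20, 25}

A ∩ B ∩ C = {20, 25}


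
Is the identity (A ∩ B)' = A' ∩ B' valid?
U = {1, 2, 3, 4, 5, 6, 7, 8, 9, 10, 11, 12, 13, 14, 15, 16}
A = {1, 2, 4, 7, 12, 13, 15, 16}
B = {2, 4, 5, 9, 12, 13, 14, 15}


LHS: A ∩ B = {2, 4, 12, 13, 15}
(A ∩ B)' = U \ (A ∩ B) = {1, 3, 5, 6, 7, 8, 9, 10, 11, 14, 16}
A' = {3, 5, 6, 8, 9, 10, 11, 14}, B' = {1, 3, 6, 7, 8, 10, 11, 16}
Claimed RHS: A' ∩ B' = {3, 6, 8, 10, 11}
Identity is INVALID: LHS = {1, 3, 5, 6, 7, 8, 9, 10, 11, 14, 16} but the RHS claimed here equals {3, 6, 8, 10, 11}. The correct form is (A ∩ B)' = A' ∪ B'.

Identity is invalid: (A ∩ B)' = {1, 3, 5, 6, 7, 8, 9, 10, 11, 14, 16} but A' ∩ B' = {3, 6, 8, 10, 11}. The correct De Morgan law is (A ∩ B)' = A' ∪ B'.


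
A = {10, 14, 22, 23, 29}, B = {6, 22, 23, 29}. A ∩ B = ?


A ∩ B = elements in both A and B
A = {10, 14, 22, 23, 29}
B = {6, 22, 23, 29}
A ∩ B = {22, 23, 29}

A ∩ B = {22, 23, 29}


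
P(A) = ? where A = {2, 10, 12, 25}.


|A| = 4, so |P(A)| = 2^4 = 16
Enumerate subsets by cardinality (0 to 4):
∅, {2}, {10}, {12}, {25}, {2, 10}, {2, 12}, {2, 25}, {10, 12}, {10, 25}, {12, 25}, {2, 10, 12}, {2, 10, 25}, {2, 12, 25}, {10, 12, 25}, {2, 10, 12, 25}

P(A) has 16 subsets: ∅, {2}, {10}, {12}, {25}, {2, 10}, {2, 12}, {2, 25}, {10, 12}, {10, 25}, {12, 25}, {2, 10, 12}, {2, 10, 25}, {2, 12, 25}, {10, 12, 25}, {2, 10, 12, 25}


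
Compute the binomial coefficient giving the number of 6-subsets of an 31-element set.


C(n,k) = n! / (k!(n-k)!)
C(31,6) = 31! / (6!25!)
= 736281

C(31,6) = 736281


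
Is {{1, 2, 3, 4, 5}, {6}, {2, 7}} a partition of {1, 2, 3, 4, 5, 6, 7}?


A partition requires: (1) non-empty parts, (2) pairwise disjoint, (3) union = U
Parts: {1, 2, 3, 4, 5}, {6}, {2, 7}
Union of parts: {1, 2, 3, 4, 5, 6, 7}
U = {1, 2, 3, 4, 5, 6, 7}
All non-empty? True
Pairwise disjoint? False
Covers U? True

No, not a valid partition


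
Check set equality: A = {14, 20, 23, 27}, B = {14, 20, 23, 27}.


Two sets are equal iff they have exactly the same elements.
A = {14, 20, 23, 27}
B = {14, 20, 23, 27}
Same elements → A = B

Yes, A = B


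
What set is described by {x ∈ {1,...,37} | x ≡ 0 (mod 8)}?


Checking each candidate:
Condition: x in {1,...,37} with x ≡ 0 (mod 8)
Result = {8, 16, 24, 32}

{8, 16, 24, 32}


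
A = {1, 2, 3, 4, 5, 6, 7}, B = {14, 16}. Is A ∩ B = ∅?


Disjoint means A ∩ B = ∅.
A ∩ B = ∅
A ∩ B = ∅, so A and B are disjoint.

Yes, A and B are disjoint


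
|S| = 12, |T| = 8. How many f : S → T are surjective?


n = |S| = 12, k = |T| = 8. Surjections via inclusion-exclusion:
S(n,k) = Σ(-1)^i × C(k,i) × (k-i)^n, i=0 to k
i=0: (-1)^0×C(8,0)×8^12 = 68719476736
i=1: (-1)^1×C(8,1)×7^12 = -110730297608
i=2: (-1)^2×C(8,2)×6^12 = 60949905408
i=3: (-1)^3×C(8,3)×5^12 = -13671875000
i=4: (-1)^4×C(8,4)×4^12 = 1174405120
i=5: (-1)^5×C(8,5)×3^12 = -29760696
i=6: (-1)^6×C(8,6)×2^12 = 114688
i=7: (-1)^7×C(8,7)×1^12 = -8
i=8: (-1)^8×C(8,8)×0^12 = 0
Total = 6411968640

Number of surjections = 6411968640


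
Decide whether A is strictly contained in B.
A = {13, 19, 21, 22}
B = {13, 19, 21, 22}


A ⊂ B requires: A ⊆ B AND A ≠ B.
A ⊆ B? Yes
A = B? Yes
A = B, so A is not a PROPER subset.

No, A is not a proper subset of B


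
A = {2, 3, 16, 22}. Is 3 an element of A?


A = {2, 3, 16, 22}
Checking if 3 is in A
3 is in A → True

3 ∈ A


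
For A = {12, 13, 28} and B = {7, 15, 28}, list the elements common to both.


A ∩ B = elements in both A and B
A = {12, 13, 28}
B = {7, 15, 28}
A ∩ B = {28}

A ∩ B = {28}


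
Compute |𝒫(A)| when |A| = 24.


Number of subsets = 2^n
= 2^24
= 16777216

|P(A)| = 16777216


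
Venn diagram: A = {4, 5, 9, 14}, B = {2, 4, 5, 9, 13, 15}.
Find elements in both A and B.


A = {4, 5, 9, 14}
B = {2, 4, 5, 9, 13, 15}
Region: in both A and B
Elements: {4, 5, 9}

Elements in both A and B: {4, 5, 9}


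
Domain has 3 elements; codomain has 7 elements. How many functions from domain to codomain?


Each of |A| = 3 inputs maps to any of |B| = 7 outputs.
# functions = |B|^|A| = 7^3
= 343

Number of functions = 343


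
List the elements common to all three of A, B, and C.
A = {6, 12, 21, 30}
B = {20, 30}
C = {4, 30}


A ∩ B = {30}
(A ∩ B) ∩ C = {30}

A ∩ B ∩ C = {30}


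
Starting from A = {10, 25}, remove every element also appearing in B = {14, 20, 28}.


A \ B = elements in A but not in B
A = {10, 25}
B = {14, 20, 28}
Remove from A any elements in B
A \ B = {10, 25}

A \ B = {10, 25}


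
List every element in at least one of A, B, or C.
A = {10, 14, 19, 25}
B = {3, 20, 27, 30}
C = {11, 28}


A ∪ B = {3, 10, 14, 19, 20, 25, 27, 30}
(A ∪ B) ∪ C = {3, 10, 11, 14, 19, 20, 25, 27, 28, 30}

A ∪ B ∪ C = {3, 10, 11, 14, 19, 20, 25, 27, 28, 30}


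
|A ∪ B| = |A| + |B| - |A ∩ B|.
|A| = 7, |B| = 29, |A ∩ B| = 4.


|A ∪ B| = |A| + |B| - |A ∩ B|
= 7 + 29 - 4
= 32

|A ∪ B| = 32


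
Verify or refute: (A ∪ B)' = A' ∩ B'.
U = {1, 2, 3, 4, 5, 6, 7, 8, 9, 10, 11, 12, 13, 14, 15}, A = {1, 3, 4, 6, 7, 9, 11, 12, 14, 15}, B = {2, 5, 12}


LHS: A ∪ B = {1, 2, 3, 4, 5, 6, 7, 9, 11, 12, 14, 15}
(A ∪ B)' = U \ (A ∪ B) = {8, 10, 13}
A' = {2, 5, 8, 10, 13}, B' = {1, 3, 4, 6, 7, 8, 9, 10, 11, 13, 14, 15}
Claimed RHS: A' ∩ B' = {8, 10, 13}
Identity is VALID: LHS = RHS = {8, 10, 13} ✓

Identity is valid. (A ∪ B)' = A' ∩ B' = {8, 10, 13}


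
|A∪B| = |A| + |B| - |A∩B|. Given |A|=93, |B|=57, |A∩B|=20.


|A ∪ B| = |A| + |B| - |A ∩ B|
= 93 + 57 - 20
= 130

|A ∪ B| = 130


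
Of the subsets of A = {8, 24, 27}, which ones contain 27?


A subset of A contains 27 iff the remaining 2 elements form any subset of A \ {27}.
Count: 2^(n-1) = 2^2 = 4
Subsets containing 27: {27}, {8, 27}, {24, 27}, {8, 24, 27}

Subsets containing 27 (4 total): {27}, {8, 27}, {24, 27}, {8, 24, 27}


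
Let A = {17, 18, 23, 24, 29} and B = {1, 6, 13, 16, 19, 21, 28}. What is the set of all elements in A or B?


A ∪ B = all elements in A or B (or both)
A = {17, 18, 23, 24, 29}
B = {1, 6, 13, 16, 19, 21, 28}
A ∪ B = {1, 6, 13, 16, 17, 18, 19, 21, 23, 24, 28, 29}

A ∪ B = {1, 6, 13, 16, 17, 18, 19, 21, 23, 24, 28, 29}


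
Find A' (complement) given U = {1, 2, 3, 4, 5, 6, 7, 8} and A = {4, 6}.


Aᶜ = U \ A = elements in U but not in A
U = {1, 2, 3, 4, 5, 6, 7, 8}
A = {4, 6}
Aᶜ = {1, 2, 3, 5, 7, 8}

Aᶜ = {1, 2, 3, 5, 7, 8}


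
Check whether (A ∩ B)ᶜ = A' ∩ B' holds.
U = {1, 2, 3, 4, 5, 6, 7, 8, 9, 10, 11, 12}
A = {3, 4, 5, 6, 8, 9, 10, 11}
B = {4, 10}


LHS: A ∩ B = {4, 10}
(A ∩ B)' = U \ (A ∩ B) = {1, 2, 3, 5, 6, 7, 8, 9, 11, 12}
A' = {1, 2, 7, 12}, B' = {1, 2, 3, 5, 6, 7, 8, 9, 11, 12}
Claimed RHS: A' ∩ B' = {1, 2, 7, 12}
Identity is INVALID: LHS = {1, 2, 3, 5, 6, 7, 8, 9, 11, 12} but the RHS claimed here equals {1, 2, 7, 12}. The correct form is (A ∩ B)' = A' ∪ B'.

Identity is invalid: (A ∩ B)' = {1, 2, 3, 5, 6, 7, 8, 9, 11, 12} but A' ∩ B' = {1, 2, 7, 12}. The correct De Morgan law is (A ∩ B)' = A' ∪ B'.


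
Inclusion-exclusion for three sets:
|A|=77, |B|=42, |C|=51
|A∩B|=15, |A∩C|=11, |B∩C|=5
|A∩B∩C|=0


|A∪B∪C| = |A|+|B|+|C| - |A∩B|-|A∩C|-|B∩C| + |A∩B∩C|
= 77+42+51 - 15-11-5 + 0
= 170 - 31 + 0
= 139

|A ∪ B ∪ C| = 139


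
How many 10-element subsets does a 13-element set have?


C(n,k) = n! / (k!(n-k)!)
C(13,10) = 13! / (10!3!)
= 286

C(13,10) = 286


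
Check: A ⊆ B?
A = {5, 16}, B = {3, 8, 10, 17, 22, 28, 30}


A ⊆ B means every element of A is in B.
Elements in A not in B: {5, 16}
So A ⊄ B.

No, A ⊄ B


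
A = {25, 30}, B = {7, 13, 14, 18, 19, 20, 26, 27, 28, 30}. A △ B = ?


A △ B = (A \ B) ∪ (B \ A) = elements in exactly one of A or B
A \ B = {25}
B \ A = {7, 13, 14, 18, 19, 20, 26, 27, 28}
A △ B = {7, 13, 14, 18, 19, 20, 25, 26, 27, 28}

A △ B = {7, 13, 14, 18, 19, 20, 25, 26, 27, 28}


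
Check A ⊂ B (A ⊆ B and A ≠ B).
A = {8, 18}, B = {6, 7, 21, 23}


A ⊂ B requires: A ⊆ B AND A ≠ B.
A ⊆ B? No
A ⊄ B, so A is not a proper subset.

No, A is not a proper subset of B


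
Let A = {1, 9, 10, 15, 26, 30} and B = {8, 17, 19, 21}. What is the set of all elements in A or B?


A ∪ B = all elements in A or B (or both)
A = {1, 9, 10, 15, 26, 30}
B = {8, 17, 19, 21}
A ∪ B = {1, 8, 9, 10, 15, 17, 19, 21, 26, 30}

A ∪ B = {1, 8, 9, 10, 15, 17, 19, 21, 26, 30}


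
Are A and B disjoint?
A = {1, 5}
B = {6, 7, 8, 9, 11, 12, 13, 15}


Disjoint means A ∩ B = ∅.
A ∩ B = ∅
A ∩ B = ∅, so A and B are disjoint.

Yes, A and B are disjoint


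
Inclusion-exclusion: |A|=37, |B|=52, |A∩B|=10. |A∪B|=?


|A ∪ B| = |A| + |B| - |A ∩ B|
= 37 + 52 - 10
= 79

|A ∪ B| = 79


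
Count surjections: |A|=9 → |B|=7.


n = |A| = 9, k = |B| = 7. Surjections via inclusion-exclusion:
S(n,k) = Σ(-1)^i × C(k,i) × (k-i)^n, i=0 to k
i=0: (-1)^0×C(7,0)×7^9 = 40353607
i=1: (-1)^1×C(7,1)×6^9 = -70543872
i=2: (-1)^2×C(7,2)×5^9 = 41015625
i=3: (-1)^3×C(7,3)×4^9 = -9175040
i=4: (-1)^4×C(7,4)×3^9 = 688905
i=5: (-1)^5×C(7,5)×2^9 = -10752
i=6: (-1)^6×C(7,6)×1^9 = 7
i=7: (-1)^7×C(7,7)×0^9 = 0
Total = 2328480

Number of surjections = 2328480


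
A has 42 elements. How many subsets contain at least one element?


Total subsets = 2^n = 2^42 = 4398046511104
Non-empty subsets exclude the empty set: 2^n - 1
= 4398046511104 - 1
= 4398046511103

Number of non-empty subsets = 4398046511103


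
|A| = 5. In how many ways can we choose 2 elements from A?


C(n,k) = n! / (k!(n-k)!)
C(5,2) = 5! / (2!3!)
= 10

C(5,2) = 10


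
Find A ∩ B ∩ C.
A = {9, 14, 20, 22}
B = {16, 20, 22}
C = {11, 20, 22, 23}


A ∩ B = {20, 22}
(A ∩ B) ∩ C = {20, 22}

A ∩ B ∩ C = {20, 22}


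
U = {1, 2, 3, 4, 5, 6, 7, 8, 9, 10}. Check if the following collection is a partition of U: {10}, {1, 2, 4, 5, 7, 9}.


A partition requires: (1) non-empty parts, (2) pairwise disjoint, (3) union = U
Parts: {10}, {1, 2, 4, 5, 7, 9}
Union of parts: {1, 2, 4, 5, 7, 9, 10}
U = {1, 2, 3, 4, 5, 6, 7, 8, 9, 10}
All non-empty? True
Pairwise disjoint? True
Covers U? False

No, not a valid partition


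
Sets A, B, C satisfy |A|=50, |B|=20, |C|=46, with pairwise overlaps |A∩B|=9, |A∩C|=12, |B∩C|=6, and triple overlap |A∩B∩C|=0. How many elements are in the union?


|A∪B∪C| = |A|+|B|+|C| - |A∩B|-|A∩C|-|B∩C| + |A∩B∩C|
= 50+20+46 - 9-12-6 + 0
= 116 - 27 + 0
= 89

|A ∪ B ∪ C| = 89


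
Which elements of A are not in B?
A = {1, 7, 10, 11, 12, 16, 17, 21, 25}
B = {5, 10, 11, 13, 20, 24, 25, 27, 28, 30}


A \ B = elements in A but not in B
A = {1, 7, 10, 11, 12, 16, 17, 21, 25}
B = {5, 10, 11, 13, 20, 24, 25, 27, 28, 30}
Remove from A any elements in B
A \ B = {1, 7, 12, 16, 17, 21}

A \ B = {1, 7, 12, 16, 17, 21}


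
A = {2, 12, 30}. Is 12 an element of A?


A = {2, 12, 30}
Checking if 12 is in A
12 is in A → True

12 ∈ A


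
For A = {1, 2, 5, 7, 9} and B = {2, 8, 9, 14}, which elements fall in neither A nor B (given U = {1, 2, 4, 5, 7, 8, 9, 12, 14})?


A = {1, 2, 5, 7, 9}
B = {2, 8, 9, 14}
Region: in neither A nor B (given U = {1, 2, 4, 5, 7, 8, 9, 12, 14})
Elements: {4, 12}

Elements in neither A nor B (given U = {1, 2, 4, 5, 7, 8, 9, 12, 14}): {4, 12}


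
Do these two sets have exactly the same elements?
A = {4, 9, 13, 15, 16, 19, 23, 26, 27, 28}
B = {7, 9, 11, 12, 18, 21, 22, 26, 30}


Two sets are equal iff they have exactly the same elements.
A = {4, 9, 13, 15, 16, 19, 23, 26, 27, 28}
B = {7, 9, 11, 12, 18, 21, 22, 26, 30}
Differences: {4, 7, 11, 12, 13, 15, 16, 18, 19, 21, 22, 23, 27, 28, 30}
A ≠ B

No, A ≠ B


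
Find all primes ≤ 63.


Checking each candidate:
Condition: primes ≤ 63
Result = {2, 3, 5, 7, 11, 13, 17, 19, 23, 29, 31, 37, 41, 43, 47, 53, 59, 61}

{2, 3, 5, 7, 11, 13, 17, 19, 23, 29, 31, 37, 41, 43, 47, 53, 59, 61}


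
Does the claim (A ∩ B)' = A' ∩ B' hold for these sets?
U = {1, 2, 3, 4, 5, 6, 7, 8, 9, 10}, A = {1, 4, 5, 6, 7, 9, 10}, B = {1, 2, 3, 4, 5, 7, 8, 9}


LHS: A ∩ B = {1, 4, 5, 7, 9}
(A ∩ B)' = U \ (A ∩ B) = {2, 3, 6, 8, 10}
A' = {2, 3, 8}, B' = {6, 10}
Claimed RHS: A' ∩ B' = ∅
Identity is INVALID: LHS = {2, 3, 6, 8, 10} but the RHS claimed here equals ∅. The correct form is (A ∩ B)' = A' ∪ B'.

Identity is invalid: (A ∩ B)' = {2, 3, 6, 8, 10} but A' ∩ B' = ∅. The correct De Morgan law is (A ∩ B)' = A' ∪ B'.


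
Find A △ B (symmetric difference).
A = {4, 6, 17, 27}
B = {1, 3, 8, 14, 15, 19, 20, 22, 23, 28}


A △ B = (A \ B) ∪ (B \ A) = elements in exactly one of A or B
A \ B = {4, 6, 17, 27}
B \ A = {1, 3, 8, 14, 15, 19, 20, 22, 23, 28}
A △ B = {1, 3, 4, 6, 8, 14, 15, 17, 19, 20, 22, 23, 27, 28}

A △ B = {1, 3, 4, 6, 8, 14, 15, 17, 19, 20, 22, 23, 27, 28}


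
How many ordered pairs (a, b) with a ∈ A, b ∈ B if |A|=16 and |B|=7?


|A × B| = |A| × |B|
= 16 × 7
= 112

|A × B| = 112


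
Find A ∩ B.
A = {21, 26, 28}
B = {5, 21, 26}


A ∩ B = elements in both A and B
A = {21, 26, 28}
B = {5, 21, 26}
A ∩ B = {21, 26}

A ∩ B = {21, 26}


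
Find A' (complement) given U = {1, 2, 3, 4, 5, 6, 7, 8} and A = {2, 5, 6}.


Aᶜ = U \ A = elements in U but not in A
U = {1, 2, 3, 4, 5, 6, 7, 8}
A = {2, 5, 6}
Aᶜ = {1, 3, 4, 7, 8}

Aᶜ = {1, 3, 4, 7, 8}


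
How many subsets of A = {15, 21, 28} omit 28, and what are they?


A subset of A that omits 28 is a subset of A \ {28}, so there are 2^(n-1) = 2^2 = 4 of them.
Subsets excluding 28: ∅, {15}, {21}, {15, 21}

Subsets excluding 28 (4 total): ∅, {15}, {21}, {15, 21}


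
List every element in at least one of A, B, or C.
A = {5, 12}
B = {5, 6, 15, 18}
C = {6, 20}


A ∪ B = {5, 6, 12, 15, 18}
(A ∪ B) ∪ C = {5, 6, 12, 15, 18, 20}

A ∪ B ∪ C = {5, 6, 12, 15, 18, 20}


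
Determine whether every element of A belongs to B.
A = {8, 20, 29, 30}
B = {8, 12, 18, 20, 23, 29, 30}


A ⊆ B means every element of A is in B.
All elements of A are in B.
So A ⊆ B.

Yes, A ⊆ B


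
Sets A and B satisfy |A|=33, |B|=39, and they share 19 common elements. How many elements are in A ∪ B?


|A ∪ B| = |A| + |B| - |A ∩ B|
= 33 + 39 - 19
= 53

|A ∪ B| = 53


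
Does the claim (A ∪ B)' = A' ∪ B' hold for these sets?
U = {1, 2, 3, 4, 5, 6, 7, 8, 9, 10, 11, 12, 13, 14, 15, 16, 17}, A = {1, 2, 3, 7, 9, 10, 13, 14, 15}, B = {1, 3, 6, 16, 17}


LHS: A ∪ B = {1, 2, 3, 6, 7, 9, 10, 13, 14, 15, 16, 17}
(A ∪ B)' = U \ (A ∪ B) = {4, 5, 8, 11, 12}
A' = {4, 5, 6, 8, 11, 12, 16, 17}, B' = {2, 4, 5, 7, 8, 9, 10, 11, 12, 13, 14, 15}
Claimed RHS: A' ∪ B' = {2, 4, 5, 6, 7, 8, 9, 10, 11, 12, 13, 14, 15, 16, 17}
Identity is INVALID: LHS = {4, 5, 8, 11, 12} but the RHS claimed here equals {2, 4, 5, 6, 7, 8, 9, 10, 11, 12, 13, 14, 15, 16, 17}. The correct form is (A ∪ B)' = A' ∩ B'.

Identity is invalid: (A ∪ B)' = {4, 5, 8, 11, 12} but A' ∪ B' = {2, 4, 5, 6, 7, 8, 9, 10, 11, 12, 13, 14, 15, 16, 17}. The correct De Morgan law is (A ∪ B)' = A' ∩ B'.


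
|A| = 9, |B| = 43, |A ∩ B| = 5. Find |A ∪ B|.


|A ∪ B| = |A| + |B| - |A ∩ B|
= 9 + 43 - 5
= 47

|A ∪ B| = 47


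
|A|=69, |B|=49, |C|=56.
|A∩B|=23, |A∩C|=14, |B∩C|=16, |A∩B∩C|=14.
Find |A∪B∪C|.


|A∪B∪C| = |A|+|B|+|C| - |A∩B|-|A∩C|-|B∩C| + |A∩B∩C|
= 69+49+56 - 23-14-16 + 14
= 174 - 53 + 14
= 135

|A ∪ B ∪ C| = 135


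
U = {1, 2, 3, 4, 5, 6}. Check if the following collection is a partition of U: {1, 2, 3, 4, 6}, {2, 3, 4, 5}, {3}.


A partition requires: (1) non-empty parts, (2) pairwise disjoint, (3) union = U
Parts: {1, 2, 3, 4, 6}, {2, 3, 4, 5}, {3}
Union of parts: {1, 2, 3, 4, 5, 6}
U = {1, 2, 3, 4, 5, 6}
All non-empty? True
Pairwise disjoint? False
Covers U? True

No, not a valid partition


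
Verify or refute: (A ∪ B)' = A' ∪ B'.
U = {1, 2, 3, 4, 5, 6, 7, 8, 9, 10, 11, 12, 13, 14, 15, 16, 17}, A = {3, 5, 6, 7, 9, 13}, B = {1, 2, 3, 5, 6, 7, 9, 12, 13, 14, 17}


LHS: A ∪ B = {1, 2, 3, 5, 6, 7, 9, 12, 13, 14, 17}
(A ∪ B)' = U \ (A ∪ B) = {4, 8, 10, 11, 15, 16}
A' = {1, 2, 4, 8, 10, 11, 12, 14, 15, 16, 17}, B' = {4, 8, 10, 11, 15, 16}
Claimed RHS: A' ∪ B' = {1, 2, 4, 8, 10, 11, 12, 14, 15, 16, 17}
Identity is INVALID: LHS = {4, 8, 10, 11, 15, 16} but the RHS claimed here equals {1, 2, 4, 8, 10, 11, 12, 14, 15, 16, 17}. The correct form is (A ∪ B)' = A' ∩ B'.

Identity is invalid: (A ∪ B)' = {4, 8, 10, 11, 15, 16} but A' ∪ B' = {1, 2, 4, 8, 10, 11, 12, 14, 15, 16, 17}. The correct De Morgan law is (A ∪ B)' = A' ∩ B'.


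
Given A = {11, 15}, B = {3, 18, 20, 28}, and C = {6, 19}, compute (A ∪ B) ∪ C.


A ∪ B = {3, 11, 15, 18, 20, 28}
(A ∪ B) ∪ C = {3, 6, 11, 15, 18, 19, 20, 28}

A ∪ B ∪ C = {3, 6, 11, 15, 18, 19, 20, 28}


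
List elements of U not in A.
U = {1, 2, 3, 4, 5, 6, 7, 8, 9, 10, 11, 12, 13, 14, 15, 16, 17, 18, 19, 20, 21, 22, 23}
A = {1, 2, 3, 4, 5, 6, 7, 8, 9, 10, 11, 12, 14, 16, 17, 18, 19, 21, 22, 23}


Aᶜ = U \ A = elements in U but not in A
U = {1, 2, 3, 4, 5, 6, 7, 8, 9, 10, 11, 12, 13, 14, 15, 16, 17, 18, 19, 20, 21, 22, 23}
A = {1, 2, 3, 4, 5, 6, 7, 8, 9, 10, 11, 12, 14, 16, 17, 18, 19, 21, 22, 23}
Aᶜ = {13, 15, 20}

Aᶜ = {13, 15, 20}


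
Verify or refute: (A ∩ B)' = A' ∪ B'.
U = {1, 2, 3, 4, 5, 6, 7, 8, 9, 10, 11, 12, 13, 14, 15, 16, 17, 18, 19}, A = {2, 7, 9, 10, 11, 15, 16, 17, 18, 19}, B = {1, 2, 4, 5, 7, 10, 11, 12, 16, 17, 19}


LHS: A ∩ B = {2, 7, 10, 11, 16, 17, 19}
(A ∩ B)' = U \ (A ∩ B) = {1, 3, 4, 5, 6, 8, 9, 12, 13, 14, 15, 18}
A' = {1, 3, 4, 5, 6, 8, 12, 13, 14}, B' = {3, 6, 8, 9, 13, 14, 15, 18}
Claimed RHS: A' ∪ B' = {1, 3, 4, 5, 6, 8, 9, 12, 13, 14, 15, 18}
Identity is VALID: LHS = RHS = {1, 3, 4, 5, 6, 8, 9, 12, 13, 14, 15, 18} ✓

Identity is valid. (A ∩ B)' = A' ∪ B' = {1, 3, 4, 5, 6, 8, 9, 12, 13, 14, 15, 18}
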